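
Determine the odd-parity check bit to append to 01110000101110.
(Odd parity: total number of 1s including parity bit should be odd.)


Number of 1s in data: 7
Parity bit: 0

0


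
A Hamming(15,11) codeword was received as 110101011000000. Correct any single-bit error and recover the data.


Syndrome = 0: no error detected

Data: 00101000000 (no errors)


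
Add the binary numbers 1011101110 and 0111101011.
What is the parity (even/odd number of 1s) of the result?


1011101110 = 750
0111101011 = 491
Sum = 1241 = 10011011001
1s count = 6

even parity (6 ones in 10011011001)


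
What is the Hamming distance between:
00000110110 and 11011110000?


XOR: 11011000110
Count of 1s: 6

6


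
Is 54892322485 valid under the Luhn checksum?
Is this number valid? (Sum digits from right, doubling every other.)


Luhn sum = 60
60 mod 10 = 0

Valid (Luhn sum mod 10 = 0)


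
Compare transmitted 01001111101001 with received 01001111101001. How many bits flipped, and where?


XOR: 00000000000000

0 errors (received matches sent)


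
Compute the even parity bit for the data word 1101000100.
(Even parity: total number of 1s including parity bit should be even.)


Number of 1s in data: 4
Parity bit: 0

0


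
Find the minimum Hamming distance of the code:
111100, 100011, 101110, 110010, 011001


Comparing all pairs, minimum distance: 2
Can detect 1 errors, correct 0 errors

2


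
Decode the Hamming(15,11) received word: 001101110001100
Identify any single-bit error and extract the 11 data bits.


Syndrome = 15: error at position 15

Data: 10110001101 (corrected bit 15)


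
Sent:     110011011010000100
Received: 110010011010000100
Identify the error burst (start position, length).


XOR: 000001000000000000

Burst at position 5, length 1


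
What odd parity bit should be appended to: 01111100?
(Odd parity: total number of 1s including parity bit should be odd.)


Number of 1s in data: 5
Parity bit: 0

0


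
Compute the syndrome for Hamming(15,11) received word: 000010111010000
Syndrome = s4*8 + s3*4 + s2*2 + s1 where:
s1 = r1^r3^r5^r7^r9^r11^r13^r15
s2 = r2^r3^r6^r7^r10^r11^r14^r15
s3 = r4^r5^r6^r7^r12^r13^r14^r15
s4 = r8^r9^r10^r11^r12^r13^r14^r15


s1=0, s2=0, s3=0, s4=1

Syndrome = 8 (error at position 8)


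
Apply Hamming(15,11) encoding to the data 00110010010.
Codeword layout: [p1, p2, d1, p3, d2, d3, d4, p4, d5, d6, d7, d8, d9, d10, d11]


Parity bits: p1=0, p2=0, p3=1, p4=0

000101100010010


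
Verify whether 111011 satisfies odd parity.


Number of 1s: 5

Yes, parity is correct (5 ones)


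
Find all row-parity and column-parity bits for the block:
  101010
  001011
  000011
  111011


Row parities: 1101
Column parities: 011001

Row P: 1101, Col P: 011001, Corner: 1


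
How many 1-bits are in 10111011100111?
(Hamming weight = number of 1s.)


Counting 1s in 10111011100111

10


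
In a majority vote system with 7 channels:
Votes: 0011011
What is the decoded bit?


Ones: 4 out of 7
Threshold: 4

1 (4/7 voted 1)


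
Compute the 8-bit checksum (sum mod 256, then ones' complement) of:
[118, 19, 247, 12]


Sum = 396 mod 256 = 140
Complement = 115

115


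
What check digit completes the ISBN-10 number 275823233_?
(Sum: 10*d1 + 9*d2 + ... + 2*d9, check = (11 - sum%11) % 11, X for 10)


Weighted sum: 229
229 mod 11 = 9

Check digit: 2


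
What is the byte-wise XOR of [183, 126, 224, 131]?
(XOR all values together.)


XOR chain: 183 ^ 126 ^ 224 ^ 131 = 170

170


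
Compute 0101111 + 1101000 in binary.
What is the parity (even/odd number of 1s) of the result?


0101111 = 47
1101000 = 104
Sum = 151 = 10010111
1s count = 5

odd parity (5 ones in 10010111)


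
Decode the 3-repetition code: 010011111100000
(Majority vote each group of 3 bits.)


Groups: 010, 011, 111, 100, 000
Majority votes: 01100

01100


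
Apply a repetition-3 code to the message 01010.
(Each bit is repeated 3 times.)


Each bit -> 3 copies

000111000111000


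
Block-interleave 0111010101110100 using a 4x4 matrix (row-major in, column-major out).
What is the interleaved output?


Matrix:
  0111
  0101
  0111
  0100
Read columns: 0000111110101110

0000111110101110


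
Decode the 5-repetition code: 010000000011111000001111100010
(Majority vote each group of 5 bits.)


Groups: 01000, 00000, 11111, 00000, 11111, 00010
Majority votes: 001010

001010


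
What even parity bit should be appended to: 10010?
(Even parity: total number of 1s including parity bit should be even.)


Number of 1s in data: 2
Parity bit: 0

0


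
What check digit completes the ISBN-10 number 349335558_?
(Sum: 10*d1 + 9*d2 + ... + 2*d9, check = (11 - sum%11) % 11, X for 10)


Weighted sum: 253
253 mod 11 = 0

Check digit: 0


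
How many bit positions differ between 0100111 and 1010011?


XOR: 1110100
Count of 1s: 4

4


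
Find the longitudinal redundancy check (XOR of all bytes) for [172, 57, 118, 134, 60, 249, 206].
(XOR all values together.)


XOR chain: 172 ^ 57 ^ 118 ^ 134 ^ 60 ^ 249 ^ 206 = 110

110


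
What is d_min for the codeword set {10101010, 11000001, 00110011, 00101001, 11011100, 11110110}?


Comparing all pairs, minimum distance: 3
Can detect 2 errors, correct 1 errors

3


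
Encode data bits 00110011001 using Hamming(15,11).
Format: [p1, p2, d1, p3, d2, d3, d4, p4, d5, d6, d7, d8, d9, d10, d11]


Parity bits: p1=1, p2=0, p3=0, p4=1

100001110011001


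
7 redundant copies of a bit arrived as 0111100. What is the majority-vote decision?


Ones: 4 out of 7
Threshold: 4

1 (4/7 voted 1)


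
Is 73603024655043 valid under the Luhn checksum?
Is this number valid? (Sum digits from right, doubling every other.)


Luhn sum = 45
45 mod 10 = 5

Invalid (Luhn sum mod 10 = 5)


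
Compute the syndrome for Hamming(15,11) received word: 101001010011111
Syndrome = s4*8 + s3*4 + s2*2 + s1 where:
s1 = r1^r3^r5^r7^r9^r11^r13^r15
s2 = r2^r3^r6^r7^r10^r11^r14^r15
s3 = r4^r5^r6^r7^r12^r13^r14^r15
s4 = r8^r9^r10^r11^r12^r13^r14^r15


s1=1, s2=1, s3=1, s4=0

Syndrome = 7 (error at position 7)


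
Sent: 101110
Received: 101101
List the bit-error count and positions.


XOR: 000011

2 error(s) at position(s): 4, 5


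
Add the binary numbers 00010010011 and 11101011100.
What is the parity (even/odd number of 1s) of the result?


00010010011 = 147
11101011100 = 1884
Sum = 2031 = 11111101111
1s count = 10

even parity (10 ones in 11111101111)


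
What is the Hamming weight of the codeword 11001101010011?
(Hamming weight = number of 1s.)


Counting 1s in 11001101010011

8


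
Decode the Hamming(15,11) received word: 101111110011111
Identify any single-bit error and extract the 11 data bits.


Syndrome = 1: error at position 1

Data: 11110011111 (corrected bit 1)


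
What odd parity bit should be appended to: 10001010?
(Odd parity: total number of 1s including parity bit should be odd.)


Number of 1s in data: 3
Parity bit: 0

0


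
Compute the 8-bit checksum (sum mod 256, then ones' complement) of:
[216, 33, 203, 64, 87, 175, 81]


Sum = 859 mod 256 = 91
Complement = 164

164


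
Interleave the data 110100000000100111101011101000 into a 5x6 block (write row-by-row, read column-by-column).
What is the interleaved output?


Matrix:
  110100
  000000
  100111
  101011
  101000
Read columns: 101111000000011101000011000110

101111000000011101000011000110


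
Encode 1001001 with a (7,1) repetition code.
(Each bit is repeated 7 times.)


Each bit -> 7 copies

1111111000000000000001111111000000000000001111111


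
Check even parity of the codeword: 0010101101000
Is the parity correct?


Number of 1s: 5

No, parity error (5 ones)


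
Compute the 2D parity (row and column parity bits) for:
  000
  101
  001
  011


Row parities: 0010
Column parities: 111

Row P: 0010, Col P: 111, Corner: 1


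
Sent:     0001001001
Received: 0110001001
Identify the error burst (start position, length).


XOR: 0111000000

Burst at position 1, length 3


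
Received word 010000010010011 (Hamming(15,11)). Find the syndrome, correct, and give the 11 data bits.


Syndrome = 0: no error detected

Data: 00000010011 (no errors)


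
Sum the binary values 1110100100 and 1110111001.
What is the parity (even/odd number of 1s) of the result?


1110100100 = 932
1110111001 = 953
Sum = 1885 = 11101011101
1s count = 8

even parity (8 ones in 11101011101)


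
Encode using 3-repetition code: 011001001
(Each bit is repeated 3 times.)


Each bit -> 3 copies

000111111000000111000000111


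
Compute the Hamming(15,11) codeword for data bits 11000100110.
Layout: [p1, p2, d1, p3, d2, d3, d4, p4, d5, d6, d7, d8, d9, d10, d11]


Parity bits: p1=1, p2=1, p3=1, p4=1

111110010100110


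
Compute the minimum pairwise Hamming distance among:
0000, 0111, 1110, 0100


Comparing all pairs, minimum distance: 1
Can detect 0 errors, correct 0 errors

1


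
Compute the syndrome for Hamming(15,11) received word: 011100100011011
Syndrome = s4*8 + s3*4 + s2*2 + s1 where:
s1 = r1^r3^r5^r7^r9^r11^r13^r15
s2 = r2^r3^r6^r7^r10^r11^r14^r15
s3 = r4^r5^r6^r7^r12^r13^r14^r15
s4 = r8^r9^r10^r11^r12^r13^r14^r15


s1=0, s2=0, s3=1, s4=0

Syndrome = 4 (error at position 4)


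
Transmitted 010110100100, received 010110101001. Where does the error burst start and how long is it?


XOR: 000000001101

Burst at position 8, length 4


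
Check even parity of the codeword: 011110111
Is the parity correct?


Number of 1s: 7

No, parity error (7 ones)


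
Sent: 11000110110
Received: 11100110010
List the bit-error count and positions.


XOR: 00100000100

2 error(s) at position(s): 2, 8


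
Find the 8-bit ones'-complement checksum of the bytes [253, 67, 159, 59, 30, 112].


Sum = 680 mod 256 = 168
Complement = 87

87


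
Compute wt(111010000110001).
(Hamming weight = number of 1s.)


Counting 1s in 111010000110001

7


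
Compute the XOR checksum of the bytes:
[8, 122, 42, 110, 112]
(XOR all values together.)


XOR chain: 8 ^ 122 ^ 42 ^ 110 ^ 112 = 70

70


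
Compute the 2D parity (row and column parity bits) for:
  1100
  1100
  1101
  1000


Row parities: 0011
Column parities: 0101

Row P: 0011, Col P: 0101, Corner: 0


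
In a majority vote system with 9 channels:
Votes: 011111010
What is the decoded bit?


Ones: 6 out of 9
Threshold: 5

1 (6/9 voted 1)


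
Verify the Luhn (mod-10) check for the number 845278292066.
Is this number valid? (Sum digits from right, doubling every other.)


Luhn sum = 53
53 mod 10 = 3

Invalid (Luhn sum mod 10 = 3)


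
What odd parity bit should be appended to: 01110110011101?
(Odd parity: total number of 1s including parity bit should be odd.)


Number of 1s in data: 9
Parity bit: 0

0


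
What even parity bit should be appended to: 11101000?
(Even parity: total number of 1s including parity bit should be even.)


Number of 1s in data: 4
Parity bit: 0

0


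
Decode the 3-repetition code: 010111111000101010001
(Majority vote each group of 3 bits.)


Groups: 010, 111, 111, 000, 101, 010, 001
Majority votes: 0110100

0110100


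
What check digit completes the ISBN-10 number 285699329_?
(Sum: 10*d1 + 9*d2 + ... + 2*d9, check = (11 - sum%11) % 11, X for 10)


Weighted sum: 309
309 mod 11 = 1

Check digit: X


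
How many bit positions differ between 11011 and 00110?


XOR: 11101
Count of 1s: 4

4


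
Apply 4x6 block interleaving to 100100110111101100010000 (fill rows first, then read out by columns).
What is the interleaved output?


Matrix:
  100100
  110111
  101100
  010000
Read columns: 111001010010111001000100

111001010010111001000100


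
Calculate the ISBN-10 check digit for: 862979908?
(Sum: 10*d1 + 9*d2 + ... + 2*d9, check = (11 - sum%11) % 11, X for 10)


Weighted sum: 352
352 mod 11 = 0

Check digit: 0


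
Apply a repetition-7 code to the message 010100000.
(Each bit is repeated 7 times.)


Each bit -> 7 copies

000000011111110000000111111100000000000000000000000000000000000


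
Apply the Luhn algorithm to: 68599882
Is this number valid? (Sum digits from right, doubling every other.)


Luhn sum = 47
47 mod 10 = 7

Invalid (Luhn sum mod 10 = 7)


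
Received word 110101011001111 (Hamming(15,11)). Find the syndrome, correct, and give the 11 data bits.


Syndrome = 0: no error detected

Data: 00101001111 (no errors)


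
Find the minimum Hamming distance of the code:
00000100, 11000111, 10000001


Comparing all pairs, minimum distance: 3
Can detect 2 errors, correct 1 errors

3


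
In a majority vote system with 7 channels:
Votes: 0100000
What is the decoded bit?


Ones: 1 out of 7
Threshold: 4

0 (1/7 voted 1)


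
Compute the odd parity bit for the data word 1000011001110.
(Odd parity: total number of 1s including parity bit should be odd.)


Number of 1s in data: 6
Parity bit: 1

1


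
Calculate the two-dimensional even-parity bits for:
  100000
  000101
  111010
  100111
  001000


Row parities: 10001
Column parities: 110000

Row P: 10001, Col P: 110000, Corner: 0


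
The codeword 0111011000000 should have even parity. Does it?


Number of 1s: 5

No, parity error (5 ones)


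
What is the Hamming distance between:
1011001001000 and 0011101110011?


XOR: 1000100111011
Count of 1s: 7

7


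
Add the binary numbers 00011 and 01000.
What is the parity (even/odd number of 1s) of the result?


00011 = 3
01000 = 8
Sum = 11 = 1011
1s count = 3

odd parity (3 ones in 1011)


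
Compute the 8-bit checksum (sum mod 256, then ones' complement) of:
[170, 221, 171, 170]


Sum = 732 mod 256 = 220
Complement = 35

35


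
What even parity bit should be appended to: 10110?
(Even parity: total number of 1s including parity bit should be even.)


Number of 1s in data: 3
Parity bit: 1

1


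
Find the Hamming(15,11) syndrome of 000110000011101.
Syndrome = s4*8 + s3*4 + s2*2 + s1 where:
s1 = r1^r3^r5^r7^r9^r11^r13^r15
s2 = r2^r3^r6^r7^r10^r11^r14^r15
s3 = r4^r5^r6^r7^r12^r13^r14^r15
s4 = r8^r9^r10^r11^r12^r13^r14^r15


s1=0, s2=0, s3=1, s4=0

Syndrome = 4 (error at position 4)


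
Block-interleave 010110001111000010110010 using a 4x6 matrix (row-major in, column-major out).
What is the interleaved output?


Matrix:
  010110
  001111
  000010
  110010
Read columns: 000110010100110011110100

000110010100110011110100


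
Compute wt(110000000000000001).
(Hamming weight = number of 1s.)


Counting 1s in 110000000000000001

3


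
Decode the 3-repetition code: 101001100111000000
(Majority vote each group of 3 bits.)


Groups: 101, 001, 100, 111, 000, 000
Majority votes: 100100

100100


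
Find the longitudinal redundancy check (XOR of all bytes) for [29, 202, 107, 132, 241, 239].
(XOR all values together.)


XOR chain: 29 ^ 202 ^ 107 ^ 132 ^ 241 ^ 239 = 38

38


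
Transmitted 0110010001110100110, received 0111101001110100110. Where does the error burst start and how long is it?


XOR: 0001111000000000000

Burst at position 3, length 4


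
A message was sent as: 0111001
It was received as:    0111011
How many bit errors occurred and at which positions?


XOR: 0000010

1 error(s) at position(s): 5


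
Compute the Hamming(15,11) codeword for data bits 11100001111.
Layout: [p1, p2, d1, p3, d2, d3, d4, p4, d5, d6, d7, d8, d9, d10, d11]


Parity bits: p1=0, p2=0, p3=0, p4=0

001011000001111


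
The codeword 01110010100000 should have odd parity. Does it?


Number of 1s: 5

Yes, parity is correct (5 ones)


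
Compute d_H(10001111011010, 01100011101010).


XOR: 11101100110000
Count of 1s: 7

7


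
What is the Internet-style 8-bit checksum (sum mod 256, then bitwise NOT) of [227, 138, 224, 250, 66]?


Sum = 905 mod 256 = 137
Complement = 118

118


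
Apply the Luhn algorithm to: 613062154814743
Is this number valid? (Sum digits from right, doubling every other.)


Luhn sum = 61
61 mod 10 = 1

Invalid (Luhn sum mod 10 = 1)


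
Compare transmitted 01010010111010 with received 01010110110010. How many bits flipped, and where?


XOR: 00000100001000

2 error(s) at position(s): 5, 10


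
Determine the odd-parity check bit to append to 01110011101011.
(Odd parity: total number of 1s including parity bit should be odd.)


Number of 1s in data: 9
Parity bit: 0

0


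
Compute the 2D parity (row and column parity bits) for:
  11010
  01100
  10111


Row parities: 100
Column parities: 00001

Row P: 100, Col P: 00001, Corner: 1


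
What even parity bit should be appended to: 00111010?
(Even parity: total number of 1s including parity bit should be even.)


Number of 1s in data: 4
Parity bit: 0

0


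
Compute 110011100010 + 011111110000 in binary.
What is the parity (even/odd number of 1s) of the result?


110011100010 = 3298
011111110000 = 2032
Sum = 5330 = 1010011010010
1s count = 6

even parity (6 ones in 1010011010010)


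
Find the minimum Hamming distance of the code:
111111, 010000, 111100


Comparing all pairs, minimum distance: 2
Can detect 1 errors, correct 0 errors

2


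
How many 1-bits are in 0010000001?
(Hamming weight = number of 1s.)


Counting 1s in 0010000001

2


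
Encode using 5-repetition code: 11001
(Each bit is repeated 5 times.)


Each bit -> 5 copies

1111111111000000000011111


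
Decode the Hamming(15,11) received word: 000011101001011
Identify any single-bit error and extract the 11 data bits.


Syndrome = 0: no error detected

Data: 01111001011 (no errors)


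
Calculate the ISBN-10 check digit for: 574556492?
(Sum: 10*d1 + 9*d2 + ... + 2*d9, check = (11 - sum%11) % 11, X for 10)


Weighted sum: 287
287 mod 11 = 1

Check digit: X


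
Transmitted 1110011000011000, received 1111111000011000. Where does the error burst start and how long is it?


XOR: 0001100000000000

Burst at position 3, length 2


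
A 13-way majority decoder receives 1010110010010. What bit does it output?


Ones: 6 out of 13
Threshold: 7

0 (6/13 voted 1)


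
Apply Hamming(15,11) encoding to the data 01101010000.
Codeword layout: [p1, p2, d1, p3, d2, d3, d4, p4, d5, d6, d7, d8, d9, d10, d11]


Parity bits: p1=1, p2=0, p3=0, p4=0

100011001010000


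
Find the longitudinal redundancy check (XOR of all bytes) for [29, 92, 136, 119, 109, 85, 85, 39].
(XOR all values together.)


XOR chain: 29 ^ 92 ^ 136 ^ 119 ^ 109 ^ 85 ^ 85 ^ 39 = 244

244


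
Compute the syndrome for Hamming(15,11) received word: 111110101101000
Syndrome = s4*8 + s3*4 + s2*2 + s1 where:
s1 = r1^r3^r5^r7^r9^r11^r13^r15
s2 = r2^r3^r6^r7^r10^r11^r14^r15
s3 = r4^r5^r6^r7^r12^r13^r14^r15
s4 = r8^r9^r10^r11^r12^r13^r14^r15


s1=1, s2=0, s3=0, s4=1

Syndrome = 9 (error at position 9)


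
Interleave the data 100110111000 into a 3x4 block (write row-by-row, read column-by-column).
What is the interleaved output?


Matrix:
  1001
  1011
  1000
Read columns: 111000010110

111000010110


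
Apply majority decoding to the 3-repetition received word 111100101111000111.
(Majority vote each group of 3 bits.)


Groups: 111, 100, 101, 111, 000, 111
Majority votes: 101101

101101


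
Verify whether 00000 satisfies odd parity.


Number of 1s: 0

No, parity error (0 ones)


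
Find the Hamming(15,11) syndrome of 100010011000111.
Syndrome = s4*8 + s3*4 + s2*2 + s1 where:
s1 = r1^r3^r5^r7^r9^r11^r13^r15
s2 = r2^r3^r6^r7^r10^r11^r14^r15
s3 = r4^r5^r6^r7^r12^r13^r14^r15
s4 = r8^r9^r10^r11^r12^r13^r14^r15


s1=1, s2=0, s3=0, s4=1

Syndrome = 9 (error at position 9)


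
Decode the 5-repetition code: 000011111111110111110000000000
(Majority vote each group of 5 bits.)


Groups: 00001, 11111, 11110, 11111, 00000, 00000
Majority votes: 011100

011100


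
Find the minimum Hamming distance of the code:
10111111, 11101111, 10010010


Comparing all pairs, minimum distance: 2
Can detect 1 errors, correct 0 errors

2


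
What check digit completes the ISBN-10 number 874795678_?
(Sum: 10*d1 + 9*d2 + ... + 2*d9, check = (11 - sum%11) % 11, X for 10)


Weighted sum: 364
364 mod 11 = 1

Check digit: X


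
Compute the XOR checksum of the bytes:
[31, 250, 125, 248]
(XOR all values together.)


XOR chain: 31 ^ 250 ^ 125 ^ 248 = 96

96


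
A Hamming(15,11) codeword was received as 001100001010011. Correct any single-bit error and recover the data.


Syndrome = 4: error at position 4

Data: 10001010011 (corrected bit 4)


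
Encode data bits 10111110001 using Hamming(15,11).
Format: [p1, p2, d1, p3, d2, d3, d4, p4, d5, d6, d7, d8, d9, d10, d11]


Parity bits: p1=1, p2=0, p3=1, p4=0

101101101110001


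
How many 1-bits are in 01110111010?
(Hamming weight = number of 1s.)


Counting 1s in 01110111010

7


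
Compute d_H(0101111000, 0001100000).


XOR: 0100011000
Count of 1s: 3

3


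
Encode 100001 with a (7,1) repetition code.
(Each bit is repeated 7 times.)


Each bit -> 7 copies

111111100000000000000000000000000001111111


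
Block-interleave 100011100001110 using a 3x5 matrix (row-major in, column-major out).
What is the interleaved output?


Matrix:
  10001
  11000
  01110
Read columns: 110011001001100

110011001001100


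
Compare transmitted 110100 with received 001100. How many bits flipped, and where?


XOR: 111000

3 error(s) at position(s): 0, 1, 2


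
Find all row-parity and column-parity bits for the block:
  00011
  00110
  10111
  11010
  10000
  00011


Row parities: 000110
Column parities: 11011

Row P: 000110, Col P: 11011, Corner: 0


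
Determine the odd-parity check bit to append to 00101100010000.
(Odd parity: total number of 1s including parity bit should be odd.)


Number of 1s in data: 4
Parity bit: 1

1


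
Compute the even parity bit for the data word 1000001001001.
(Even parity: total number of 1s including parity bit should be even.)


Number of 1s in data: 4
Parity bit: 0

0


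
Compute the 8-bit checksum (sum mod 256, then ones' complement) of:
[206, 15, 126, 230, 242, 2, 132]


Sum = 953 mod 256 = 185
Complement = 70

70


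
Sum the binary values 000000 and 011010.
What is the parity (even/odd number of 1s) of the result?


000000 = 0
011010 = 26
Sum = 26 = 11010
1s count = 3

odd parity (3 ones in 11010)


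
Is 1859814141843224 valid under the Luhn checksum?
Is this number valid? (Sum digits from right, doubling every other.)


Luhn sum = 73
73 mod 10 = 3

Invalid (Luhn sum mod 10 = 3)


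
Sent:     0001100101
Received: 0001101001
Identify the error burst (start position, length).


XOR: 0000001100

Burst at position 6, length 2


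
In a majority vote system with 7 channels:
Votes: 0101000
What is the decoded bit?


Ones: 2 out of 7
Threshold: 4

0 (2/7 voted 1)


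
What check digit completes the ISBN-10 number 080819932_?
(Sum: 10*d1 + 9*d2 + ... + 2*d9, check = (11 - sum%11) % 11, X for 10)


Weighted sum: 228
228 mod 11 = 8

Check digit: 3


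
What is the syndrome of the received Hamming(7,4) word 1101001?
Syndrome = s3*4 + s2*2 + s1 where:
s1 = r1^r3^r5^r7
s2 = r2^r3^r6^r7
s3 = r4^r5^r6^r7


s1=0, s2=0, s3=0

Syndrome = 0 (no error)


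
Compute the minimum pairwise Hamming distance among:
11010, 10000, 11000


Comparing all pairs, minimum distance: 1
Can detect 0 errors, correct 0 errors

1


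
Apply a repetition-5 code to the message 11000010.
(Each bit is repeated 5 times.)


Each bit -> 5 copies

1111111111000000000000000000001111100000


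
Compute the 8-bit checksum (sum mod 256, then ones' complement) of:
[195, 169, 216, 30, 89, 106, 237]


Sum = 1042 mod 256 = 18
Complement = 237

237


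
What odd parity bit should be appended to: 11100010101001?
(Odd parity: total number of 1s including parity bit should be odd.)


Number of 1s in data: 7
Parity bit: 0

0


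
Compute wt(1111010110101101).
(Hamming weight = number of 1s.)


Counting 1s in 1111010110101101

11


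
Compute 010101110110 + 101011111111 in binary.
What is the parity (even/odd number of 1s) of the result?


010101110110 = 1398
101011111111 = 2815
Sum = 4213 = 1000001110101
1s count = 6

even parity (6 ones in 1000001110101)


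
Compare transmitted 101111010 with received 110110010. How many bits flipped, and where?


XOR: 011001000

3 error(s) at position(s): 1, 2, 5


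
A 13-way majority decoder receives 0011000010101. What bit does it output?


Ones: 5 out of 13
Threshold: 7

0 (5/13 voted 1)


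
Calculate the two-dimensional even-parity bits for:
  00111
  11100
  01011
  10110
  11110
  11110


Row parities: 111100
Column parities: 00110

Row P: 111100, Col P: 00110, Corner: 0


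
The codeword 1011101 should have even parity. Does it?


Number of 1s: 5

No, parity error (5 ones)


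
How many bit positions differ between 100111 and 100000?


XOR: 000111
Count of 1s: 3

3


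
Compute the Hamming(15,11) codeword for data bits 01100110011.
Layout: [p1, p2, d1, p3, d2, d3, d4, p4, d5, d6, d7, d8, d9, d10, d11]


Parity bits: p1=1, p2=1, p3=0, p4=0

110011000110011


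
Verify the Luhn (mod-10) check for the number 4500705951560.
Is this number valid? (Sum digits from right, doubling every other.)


Luhn sum = 41
41 mod 10 = 1

Invalid (Luhn sum mod 10 = 1)


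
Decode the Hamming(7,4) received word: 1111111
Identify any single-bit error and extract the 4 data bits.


Syndrome = 0: no error detected

Data: 1111 (no errors)


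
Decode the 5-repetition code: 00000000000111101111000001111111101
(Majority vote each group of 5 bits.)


Groups: 00000, 00000, 01111, 01111, 00000, 11111, 11101
Majority votes: 0011011

0011011


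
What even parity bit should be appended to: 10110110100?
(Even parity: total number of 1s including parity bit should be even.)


Number of 1s in data: 6
Parity bit: 0

0


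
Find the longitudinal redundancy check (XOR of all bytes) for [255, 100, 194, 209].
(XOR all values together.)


XOR chain: 255 ^ 100 ^ 194 ^ 209 = 136

136


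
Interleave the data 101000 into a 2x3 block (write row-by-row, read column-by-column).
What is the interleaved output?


Matrix:
  101
  000
Read columns: 100010

100010


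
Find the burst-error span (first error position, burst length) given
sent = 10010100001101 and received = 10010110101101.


XOR: 00000010100000

Burst at position 6, length 3


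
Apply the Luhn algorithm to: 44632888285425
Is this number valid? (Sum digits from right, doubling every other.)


Luhn sum = 71
71 mod 10 = 1

Invalid (Luhn sum mod 10 = 1)


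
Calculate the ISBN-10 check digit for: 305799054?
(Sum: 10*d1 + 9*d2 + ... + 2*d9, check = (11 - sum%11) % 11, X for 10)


Weighted sum: 241
241 mod 11 = 10

Check digit: 1


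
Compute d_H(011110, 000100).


XOR: 011010
Count of 1s: 3

3


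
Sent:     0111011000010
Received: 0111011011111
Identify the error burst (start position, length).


XOR: 0000000011101

Burst at position 8, length 5


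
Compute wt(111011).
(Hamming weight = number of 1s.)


Counting 1s in 111011

5


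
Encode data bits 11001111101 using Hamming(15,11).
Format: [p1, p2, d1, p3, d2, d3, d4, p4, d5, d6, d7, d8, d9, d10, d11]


Parity bits: p1=0, p2=0, p3=0, p4=0

001010001111101


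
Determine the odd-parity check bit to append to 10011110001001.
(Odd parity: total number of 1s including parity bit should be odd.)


Number of 1s in data: 7
Parity bit: 0

0


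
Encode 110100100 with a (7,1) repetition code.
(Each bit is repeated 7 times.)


Each bit -> 7 copies

111111111111110000000111111100000000000000111111100000000000000


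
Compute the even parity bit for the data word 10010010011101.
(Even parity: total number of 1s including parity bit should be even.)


Number of 1s in data: 7
Parity bit: 1

1


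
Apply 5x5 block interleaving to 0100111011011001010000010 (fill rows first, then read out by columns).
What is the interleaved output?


Matrix:
  01001
  11011
  01100
  10100
  00010
Read columns: 0101011100001100100111000

0101011100001100100111000


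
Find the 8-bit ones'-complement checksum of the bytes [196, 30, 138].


Sum = 364 mod 256 = 108
Complement = 147

147


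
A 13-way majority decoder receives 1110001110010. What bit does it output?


Ones: 7 out of 13
Threshold: 7

1 (7/13 voted 1)


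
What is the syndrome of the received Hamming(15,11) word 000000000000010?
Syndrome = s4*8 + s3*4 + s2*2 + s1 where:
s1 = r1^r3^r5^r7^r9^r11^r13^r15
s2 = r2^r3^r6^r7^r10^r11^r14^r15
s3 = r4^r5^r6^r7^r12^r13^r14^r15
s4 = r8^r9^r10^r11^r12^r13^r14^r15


s1=0, s2=1, s3=1, s4=1

Syndrome = 14 (error at position 14)


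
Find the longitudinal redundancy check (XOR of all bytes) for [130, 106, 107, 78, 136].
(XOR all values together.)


XOR chain: 130 ^ 106 ^ 107 ^ 78 ^ 136 = 69

69


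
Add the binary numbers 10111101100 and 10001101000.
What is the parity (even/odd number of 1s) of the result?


10111101100 = 1516
10001101000 = 1128
Sum = 2644 = 101001010100
1s count = 5

odd parity (5 ones in 101001010100)


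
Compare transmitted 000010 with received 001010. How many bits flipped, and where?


XOR: 001000

1 error(s) at position(s): 2


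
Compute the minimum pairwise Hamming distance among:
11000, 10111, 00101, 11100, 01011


Comparing all pairs, minimum distance: 1
Can detect 0 errors, correct 0 errors

1


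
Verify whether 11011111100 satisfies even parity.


Number of 1s: 8

Yes, parity is correct (8 ones)


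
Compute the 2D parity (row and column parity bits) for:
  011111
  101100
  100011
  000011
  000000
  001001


Row parities: 111000
Column parities: 011010

Row P: 111000, Col P: 011010, Corner: 1


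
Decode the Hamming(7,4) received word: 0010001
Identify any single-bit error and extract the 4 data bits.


Syndrome = 4: error at position 4

Data: 1001 (corrected bit 4)


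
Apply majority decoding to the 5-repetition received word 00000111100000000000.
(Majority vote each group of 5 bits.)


Groups: 00000, 11110, 00000, 00000
Majority votes: 0100

0100


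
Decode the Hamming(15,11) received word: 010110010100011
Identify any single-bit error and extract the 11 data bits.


Syndrome = 0: no error detected

Data: 01000100011 (no errors)


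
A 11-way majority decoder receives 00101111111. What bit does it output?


Ones: 8 out of 11
Threshold: 6

1 (8/11 voted 1)


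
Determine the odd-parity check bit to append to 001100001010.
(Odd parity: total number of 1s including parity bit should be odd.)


Number of 1s in data: 4
Parity bit: 1

1


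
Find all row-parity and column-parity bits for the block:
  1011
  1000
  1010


Row parities: 110
Column parities: 1001

Row P: 110, Col P: 1001, Corner: 0


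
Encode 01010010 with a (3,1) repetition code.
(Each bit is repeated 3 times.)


Each bit -> 3 copies

000111000111000000111000


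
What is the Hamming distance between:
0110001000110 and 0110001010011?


XOR: 0000000010101
Count of 1s: 3

3


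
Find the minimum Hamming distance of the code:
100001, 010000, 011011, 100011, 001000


Comparing all pairs, minimum distance: 1
Can detect 0 errors, correct 0 errors

1


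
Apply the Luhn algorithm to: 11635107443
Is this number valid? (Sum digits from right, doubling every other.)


Luhn sum = 42
42 mod 10 = 2

Invalid (Luhn sum mod 10 = 2)


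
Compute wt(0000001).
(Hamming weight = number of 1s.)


Counting 1s in 0000001

1


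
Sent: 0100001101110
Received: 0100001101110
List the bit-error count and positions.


XOR: 0000000000000

0 errors (received matches sent)


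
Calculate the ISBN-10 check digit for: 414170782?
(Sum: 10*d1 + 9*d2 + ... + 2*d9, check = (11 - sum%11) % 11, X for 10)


Weighted sum: 186
186 mod 11 = 10

Check digit: 1


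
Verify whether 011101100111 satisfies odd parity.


Number of 1s: 8

No, parity error (8 ones)


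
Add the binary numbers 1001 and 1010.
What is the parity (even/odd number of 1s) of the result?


1001 = 9
1010 = 10
Sum = 19 = 10011
1s count = 3

odd parity (3 ones in 10011)


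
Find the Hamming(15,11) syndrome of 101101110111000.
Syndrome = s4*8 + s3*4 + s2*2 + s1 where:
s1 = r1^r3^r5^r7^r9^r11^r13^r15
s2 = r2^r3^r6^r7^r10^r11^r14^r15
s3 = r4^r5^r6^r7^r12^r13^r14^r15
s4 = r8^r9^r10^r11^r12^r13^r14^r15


s1=0, s2=1, s3=0, s4=0

Syndrome = 2 (error at position 2)


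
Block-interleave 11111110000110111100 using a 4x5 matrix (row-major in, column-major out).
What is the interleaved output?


Matrix:
  11111
  11000
  01101
  11100
Read columns: 11011111101110001010

11011111101110001010


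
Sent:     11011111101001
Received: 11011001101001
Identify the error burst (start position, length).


XOR: 00000110000000

Burst at position 5, length 2


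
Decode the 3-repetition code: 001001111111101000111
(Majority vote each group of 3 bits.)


Groups: 001, 001, 111, 111, 101, 000, 111
Majority votes: 0011101

0011101


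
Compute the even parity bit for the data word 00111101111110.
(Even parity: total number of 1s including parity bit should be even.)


Number of 1s in data: 10
Parity bit: 0

0


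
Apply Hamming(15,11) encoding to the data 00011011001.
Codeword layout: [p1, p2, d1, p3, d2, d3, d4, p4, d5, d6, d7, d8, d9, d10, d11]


Parity bits: p1=0, p2=1, p3=1, p4=0

010100101011001


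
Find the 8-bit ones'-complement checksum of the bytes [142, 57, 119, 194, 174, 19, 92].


Sum = 797 mod 256 = 29
Complement = 226

226


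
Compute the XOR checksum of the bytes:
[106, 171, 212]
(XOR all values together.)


XOR chain: 106 ^ 171 ^ 212 = 21

21


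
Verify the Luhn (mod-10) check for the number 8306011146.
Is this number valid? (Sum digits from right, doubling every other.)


Luhn sum = 34
34 mod 10 = 4

Invalid (Luhn sum mod 10 = 4)


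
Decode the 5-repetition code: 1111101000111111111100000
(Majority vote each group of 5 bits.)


Groups: 11111, 01000, 11111, 11111, 00000
Majority votes: 10110

10110


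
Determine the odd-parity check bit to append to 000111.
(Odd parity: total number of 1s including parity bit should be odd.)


Number of 1s in data: 3
Parity bit: 0

0


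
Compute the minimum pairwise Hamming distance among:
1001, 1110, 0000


Comparing all pairs, minimum distance: 2
Can detect 1 errors, correct 0 errors

2


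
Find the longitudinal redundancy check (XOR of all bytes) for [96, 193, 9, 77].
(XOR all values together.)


XOR chain: 96 ^ 193 ^ 9 ^ 77 = 229

229


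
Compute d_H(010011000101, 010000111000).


XOR: 000011111101
Count of 1s: 7

7


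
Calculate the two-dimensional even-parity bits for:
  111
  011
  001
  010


Row parities: 1011
Column parities: 111

Row P: 1011, Col P: 111, Corner: 1


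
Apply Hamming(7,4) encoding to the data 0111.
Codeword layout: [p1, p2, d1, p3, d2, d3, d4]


Parity bits: p1=0, p2=0, p3=1

0001111


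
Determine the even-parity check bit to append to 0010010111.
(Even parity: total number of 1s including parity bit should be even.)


Number of 1s in data: 5
Parity bit: 1

1


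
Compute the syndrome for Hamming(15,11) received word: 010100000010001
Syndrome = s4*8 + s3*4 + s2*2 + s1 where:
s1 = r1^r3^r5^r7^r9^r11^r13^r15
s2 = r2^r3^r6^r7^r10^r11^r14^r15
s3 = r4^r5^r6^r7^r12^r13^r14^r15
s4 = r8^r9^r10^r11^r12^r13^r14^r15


s1=0, s2=1, s3=0, s4=0

Syndrome = 2 (error at position 2)


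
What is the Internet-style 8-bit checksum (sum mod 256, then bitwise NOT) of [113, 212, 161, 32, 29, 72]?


Sum = 619 mod 256 = 107
Complement = 148

148


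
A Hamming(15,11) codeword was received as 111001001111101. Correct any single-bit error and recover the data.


Syndrome = 0: no error detected

Data: 10101111101 (no errors)


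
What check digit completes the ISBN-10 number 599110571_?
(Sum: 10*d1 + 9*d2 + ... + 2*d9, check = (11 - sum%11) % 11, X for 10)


Weighted sum: 259
259 mod 11 = 6

Check digit: 5


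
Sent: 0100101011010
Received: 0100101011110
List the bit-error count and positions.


XOR: 0000000000100

1 error(s) at position(s): 10


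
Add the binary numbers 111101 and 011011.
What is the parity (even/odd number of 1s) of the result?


111101 = 61
011011 = 27
Sum = 88 = 1011000
1s count = 3

odd parity (3 ones in 1011000)


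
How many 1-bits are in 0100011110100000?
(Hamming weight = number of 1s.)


Counting 1s in 0100011110100000

6


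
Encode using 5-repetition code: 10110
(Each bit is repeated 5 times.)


Each bit -> 5 copies

1111100000111111111100000


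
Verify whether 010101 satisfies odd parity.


Number of 1s: 3

Yes, parity is correct (3 ones)


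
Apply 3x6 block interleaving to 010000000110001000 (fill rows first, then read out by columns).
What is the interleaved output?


Matrix:
  010000
  000110
  001000
Read columns: 000100001010010000

000100001010010000


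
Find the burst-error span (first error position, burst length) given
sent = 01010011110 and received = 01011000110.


XOR: 00001011000

Burst at position 4, length 4


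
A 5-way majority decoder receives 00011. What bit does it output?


Ones: 2 out of 5
Threshold: 3

0 (2/5 voted 1)


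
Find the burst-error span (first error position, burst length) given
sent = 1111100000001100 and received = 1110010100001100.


XOR: 0001110100000000

Burst at position 3, length 5


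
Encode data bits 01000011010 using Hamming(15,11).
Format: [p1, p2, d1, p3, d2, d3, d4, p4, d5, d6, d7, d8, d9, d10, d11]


Parity bits: p1=0, p2=0, p3=1, p4=1

000110010011010


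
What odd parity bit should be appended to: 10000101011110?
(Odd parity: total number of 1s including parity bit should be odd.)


Number of 1s in data: 7
Parity bit: 0

0


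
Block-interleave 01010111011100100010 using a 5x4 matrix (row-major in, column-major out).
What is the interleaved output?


Matrix:
  0101
  0111
  0111
  0010
  0010
Read columns: 00000111000111111100

00000111000111111100


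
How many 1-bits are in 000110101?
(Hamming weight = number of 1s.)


Counting 1s in 000110101

4


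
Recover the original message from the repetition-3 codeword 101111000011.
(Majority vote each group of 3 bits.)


Groups: 101, 111, 000, 011
Majority votes: 1101

1101


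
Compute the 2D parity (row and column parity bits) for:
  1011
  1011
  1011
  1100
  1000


Row parities: 11101
Column parities: 1111

Row P: 11101, Col P: 1111, Corner: 0


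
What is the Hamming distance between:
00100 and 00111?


XOR: 00011
Count of 1s: 2

2


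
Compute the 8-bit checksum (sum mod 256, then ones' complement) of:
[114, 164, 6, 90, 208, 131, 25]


Sum = 738 mod 256 = 226
Complement = 29

29


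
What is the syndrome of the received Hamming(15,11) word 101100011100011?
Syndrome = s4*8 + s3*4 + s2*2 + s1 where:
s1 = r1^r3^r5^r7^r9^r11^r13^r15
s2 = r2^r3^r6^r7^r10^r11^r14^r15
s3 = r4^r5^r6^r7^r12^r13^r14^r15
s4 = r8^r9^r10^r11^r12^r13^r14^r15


s1=0, s2=0, s3=1, s4=1

Syndrome = 12 (error at position 12)


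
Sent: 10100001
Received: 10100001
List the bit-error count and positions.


XOR: 00000000

0 errors (received matches sent)


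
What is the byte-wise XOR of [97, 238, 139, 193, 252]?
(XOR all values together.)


XOR chain: 97 ^ 238 ^ 139 ^ 193 ^ 252 = 57

57


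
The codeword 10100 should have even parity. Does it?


Number of 1s: 2

Yes, parity is correct (2 ones)
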